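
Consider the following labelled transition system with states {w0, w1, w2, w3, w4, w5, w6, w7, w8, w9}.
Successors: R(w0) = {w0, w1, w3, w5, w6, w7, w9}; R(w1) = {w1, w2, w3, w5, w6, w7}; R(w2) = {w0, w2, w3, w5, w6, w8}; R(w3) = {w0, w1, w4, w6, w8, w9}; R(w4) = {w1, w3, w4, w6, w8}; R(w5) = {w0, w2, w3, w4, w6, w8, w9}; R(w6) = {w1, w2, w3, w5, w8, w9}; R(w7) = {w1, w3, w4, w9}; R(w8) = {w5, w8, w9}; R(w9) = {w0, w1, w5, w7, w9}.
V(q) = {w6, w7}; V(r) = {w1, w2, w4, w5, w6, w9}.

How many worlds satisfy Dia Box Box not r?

Let φ = Dia Box Box not r. Evaluate φ at each world:
  w0 (successors {w0, w1, w3, w5, w6, w7, w9}): φ is false.
  w1 (successors {w1, w2, w3, w5, w6, w7}): φ is false.
  w2 (successors {w0, w2, w3, w5, w6, w8}): φ is false.
  w3 (successors {w0, w1, w4, w6, w8, w9}): φ is false.
  w4 (successors {w1, w3, w4, w6, w8}): φ is false.
  w5 (successors {w0, w2, w3, w4, w6, w8, w9}): φ is false.
  w6 (successors {w1, w2, w3, w5, w8, w9}): φ is false.
  w7 (successors {w1, w3, w4, w9}): φ is false.
  w8 (successors {w5, w8, w9}): φ is false.
  w9 (successors {w0, w1, w5, w7, w9}): φ is false.
For instance, at w3:
  At w3: Dia Box Box not r requires Box Box not r at some successor in {w0, w1, w4, w6, w8, w9}.
    At w0: Box Box not r is false.
    At w1: Box Box not r is false.
    At w4: Box Box not r is false.
    At w6: Box Box not r is false.
    At w8: Box Box not r is false.
    At w9: Box Box not r is false.
  So Dia Box Box not r is false at w3.
Satisfying worlds: none.

0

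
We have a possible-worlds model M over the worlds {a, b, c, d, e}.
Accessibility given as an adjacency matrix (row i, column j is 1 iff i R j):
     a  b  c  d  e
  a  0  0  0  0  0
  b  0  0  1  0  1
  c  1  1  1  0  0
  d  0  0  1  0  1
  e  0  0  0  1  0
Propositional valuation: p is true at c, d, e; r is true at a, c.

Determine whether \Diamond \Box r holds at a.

No

At a: no accessible worlds, so \Diamond \Box r is false.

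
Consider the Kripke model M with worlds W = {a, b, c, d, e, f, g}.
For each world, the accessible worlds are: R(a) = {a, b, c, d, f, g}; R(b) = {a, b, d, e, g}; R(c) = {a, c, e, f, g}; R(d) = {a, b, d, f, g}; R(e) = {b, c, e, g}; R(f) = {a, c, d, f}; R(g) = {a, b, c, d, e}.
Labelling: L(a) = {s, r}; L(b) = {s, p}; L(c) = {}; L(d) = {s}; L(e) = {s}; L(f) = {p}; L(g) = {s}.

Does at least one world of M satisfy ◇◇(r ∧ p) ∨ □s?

Let φ = ◇◇(r ∧ p) ∨ □s. Evaluate φ at each world:
  a (successors {a, b, c, d, f, g}): φ is false.
  b (successors {a, b, d, e, g}): φ is true.
  c (successors {a, c, e, f, g}): φ is false.
  d (successors {a, b, d, f, g}): φ is false.
  e (successors {b, c, e, g}): φ is false.
  f (successors {a, c, d, f}): φ is false.
  g (successors {a, b, c, d, e}): φ is false.
Detail at b (witness):
  At b: ◇◇(r ∧ p) is false, □s is true, so ◇◇(r ∧ p) ∨ □s is true.
    At b: ◇◇(r ∧ p) requires ◇(r ∧ p) at some successor in {a, b, d, e, g}.
      At a: ◇(r ∧ p) is false.
      At b: ◇(r ∧ p) is false.
      At d: ◇(r ∧ p) is false.
      At e: ◇(r ∧ p) is false.
      At g: ◇(r ∧ p) is false.
    So ◇◇(r ∧ p) is false at b.
    At b: □s requires s at every successor {a, b, d, e, g}.
      At a: s is true.
      At b: s is true.
      At d: s is true.
      At e: s is true.
      At g: s is true.
    So □s is true at b.

Yes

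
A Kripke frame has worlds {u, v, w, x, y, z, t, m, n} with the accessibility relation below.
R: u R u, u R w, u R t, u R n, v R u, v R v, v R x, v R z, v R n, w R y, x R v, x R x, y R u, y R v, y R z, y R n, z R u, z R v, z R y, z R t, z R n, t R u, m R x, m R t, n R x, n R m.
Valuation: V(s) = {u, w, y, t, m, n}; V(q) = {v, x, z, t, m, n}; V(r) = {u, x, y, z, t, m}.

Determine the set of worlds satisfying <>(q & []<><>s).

Let φ = <>(q & []<><>s). Evaluate φ at each world:
  u (successors {u, w, t, n}): φ is true.
  v (successors {u, v, x, z, n}): φ is true.
  w (successors {y}): φ is false.
  x (successors {v, x}): φ is true.
  y (successors {u, v, z, n}): φ is true.
  z (successors {u, v, y, t, n}): φ is true.
  t (successors {u}): φ is false.
  m (successors {x, t}): φ is true.
  n (successors {x, m}): φ is true.
For instance, at t:
  At t: <>(q & []<><>s) requires q & []<><>s at some successor in {u}.
    At u: q & []<><>s is false.
  So <>(q & []<><>s) is false at t.
Satisfying worlds: {u, v, x, y, z, m, n}

u, v, x, y, z, m, n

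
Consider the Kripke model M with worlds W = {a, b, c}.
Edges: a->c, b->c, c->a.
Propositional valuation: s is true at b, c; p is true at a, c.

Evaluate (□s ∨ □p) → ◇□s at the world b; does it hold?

No

Recall that □ψ holds at a world iff ψ holds at every accessible world, and ◇ψ holds iff ψ holds at some accessible world.
At b: □s ∨ □p is true, ◇□s is false, so (□s ∨ □p) → ◇□s is false.
  At b: □s is true, □p is true, so □s ∨ □p is true.
    At b: □s requires s at every successor {c}.
      At c: s is true.
    So □s is true at b.
    At b: □p requires p at every successor {c}.
      At c: p is true.
    So □p is true at b.
  At b: ◇□s requires □s at some successor in {c}.
    At c: □s is false.
  So ◇□s is false at b.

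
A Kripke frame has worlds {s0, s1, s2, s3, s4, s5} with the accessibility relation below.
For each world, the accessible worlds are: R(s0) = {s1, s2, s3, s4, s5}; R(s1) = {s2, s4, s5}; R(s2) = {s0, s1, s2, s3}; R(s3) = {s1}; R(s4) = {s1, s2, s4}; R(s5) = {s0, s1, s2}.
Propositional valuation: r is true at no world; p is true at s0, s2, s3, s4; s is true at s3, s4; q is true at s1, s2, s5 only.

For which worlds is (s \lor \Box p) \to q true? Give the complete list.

Let φ = (s \lor \Box p) \to q. Evaluate φ at each world:
  s0 (successors {s1, s2, s3, s4, s5}): φ is true.
  s1 (successors {s2, s4, s5}): φ is true.
  s2 (successors {s0, s1, s2, s3}): φ is true.
  s3 (successors {s1}): φ is false.
  s4 (successors {s1, s2, s4}): φ is false.
  s5 (successors {s0, s1, s2}): φ is true.
For instance, at s1:
  At s1: s \lor \Box p is false, q is true, so (s \lor \Box p) \to q is true.
    At s1: s is false, \Box p is false, so s \lor \Box p is false.
      At s1: \Box p requires p at every successor {s2, s4, s5}.
        p fails at s5, so \Box p is false at s1.
Satisfying worlds: {s0, s1, s2, s5}

s0, s1, s2, s5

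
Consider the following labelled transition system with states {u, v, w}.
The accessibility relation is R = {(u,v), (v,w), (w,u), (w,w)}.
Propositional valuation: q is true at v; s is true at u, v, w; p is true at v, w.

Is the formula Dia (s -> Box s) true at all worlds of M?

Recall that Box ψ holds at a world iff ψ holds at every accessible world, and Dia ψ holds iff ψ holds at some accessible world.
Let φ = Dia (s -> Box s). Evaluate φ at each world:
  u (successors {v}): φ is true.
  v (successors {w}): φ is true.
  w (successors {u, w}): φ is true.
For instance, at u:
  At u: Dia (s -> Box s) requires s -> Box s at some successor in {v}.
    s -> Box s holds at v, so Dia (s -> Box s) is true at u.
      At v: s is true, Box s is true, so s -> Box s is true.

Yes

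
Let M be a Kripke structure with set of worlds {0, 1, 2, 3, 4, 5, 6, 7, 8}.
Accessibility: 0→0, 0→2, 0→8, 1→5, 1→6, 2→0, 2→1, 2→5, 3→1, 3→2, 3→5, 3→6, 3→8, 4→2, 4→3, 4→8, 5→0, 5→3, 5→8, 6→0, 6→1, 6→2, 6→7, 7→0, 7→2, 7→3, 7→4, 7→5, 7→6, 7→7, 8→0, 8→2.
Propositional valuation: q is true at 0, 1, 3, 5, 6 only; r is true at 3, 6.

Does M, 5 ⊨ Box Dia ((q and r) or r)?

No

At 5: Box Dia ((q and r) or r) requires Dia ((q and r) or r) at every successor {0, 3, 8}.
  Dia ((q and r) or r) fails at 0, so Box Dia ((q and r) or r) is false at 5.
    At 0: Dia ((q and r) or r) requires (q and r) or r at some successor in {0, 2, 8}.
      At 0: (q and r) or r is false.
      At 2: (q and r) or r is false.
      At 8: (q and r) or r is false.
    So Dia ((q and r) or r) is false at 0.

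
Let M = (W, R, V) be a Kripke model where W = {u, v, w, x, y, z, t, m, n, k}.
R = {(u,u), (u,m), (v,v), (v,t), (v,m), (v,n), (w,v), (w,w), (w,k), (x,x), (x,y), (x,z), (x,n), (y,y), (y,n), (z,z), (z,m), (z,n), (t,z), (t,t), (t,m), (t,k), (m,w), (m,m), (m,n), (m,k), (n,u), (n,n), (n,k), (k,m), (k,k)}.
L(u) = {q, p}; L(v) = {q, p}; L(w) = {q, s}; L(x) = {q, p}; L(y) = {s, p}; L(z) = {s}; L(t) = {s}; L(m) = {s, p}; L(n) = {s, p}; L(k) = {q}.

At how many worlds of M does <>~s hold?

8

Let φ = <>~s. Evaluate φ at each world:
  u (successors {u, m}): φ is true.
  v (successors {v, t, m, n}): φ is true.
  w (successors {v, w, k}): φ is true.
  x (successors {x, y, z, n}): φ is true.
  y (successors {y, n}): φ is false.
  z (successors {z, m, n}): φ is false.
  t (successors {z, t, m, k}): φ is true.
  m (successors {w, m, n, k}): φ is true.
  n (successors {u, n, k}): φ is true.
  k (successors {m, k}): φ is true.
For instance, at n:
  At n: <>~s requires ~s at some successor in {u, n, k}.
    ~s holds at u, so <>~s is true at n.
Satisfying worlds: {u, v, w, x, t, m, n, k}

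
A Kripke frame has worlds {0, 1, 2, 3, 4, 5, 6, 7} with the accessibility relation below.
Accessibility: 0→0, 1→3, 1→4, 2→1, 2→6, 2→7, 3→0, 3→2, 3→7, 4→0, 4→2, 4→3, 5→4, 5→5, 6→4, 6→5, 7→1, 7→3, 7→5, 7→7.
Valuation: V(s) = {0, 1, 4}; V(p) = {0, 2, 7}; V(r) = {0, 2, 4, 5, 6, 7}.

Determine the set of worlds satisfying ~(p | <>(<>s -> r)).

Recall that <>ψ holds at a world iff ψ holds at some accessible world.
Let φ = ~(p | <>(<>s -> r)). Evaluate φ at each world:
  0 (successors {0}): φ is false.
  1 (successors {3, 4}): φ is false.
  2 (successors {1, 6, 7}): φ is false.
  3 (successors {0, 2, 7}): φ is false.
  4 (successors {0, 2, 3}): φ is false.
  5 (successors {4, 5}): φ is false.
  6 (successors {4, 5}): φ is false.
  7 (successors {1, 3, 5, 7}): φ is false.
For instance, at 2:
  At 2: p | <>(<>s -> r) is true, so ~(p | <>(<>s -> r)) is false.
    At 2: p is true, <>(<>s -> r) is true, so p | <>(<>s -> r) is true.
      At 2: <>(<>s -> r) requires <>s -> r at some successor in {1, 6, 7}.
        <>s -> r holds at 6, so <>(<>s -> r) is true at 2.
Satisfying worlds: none.

none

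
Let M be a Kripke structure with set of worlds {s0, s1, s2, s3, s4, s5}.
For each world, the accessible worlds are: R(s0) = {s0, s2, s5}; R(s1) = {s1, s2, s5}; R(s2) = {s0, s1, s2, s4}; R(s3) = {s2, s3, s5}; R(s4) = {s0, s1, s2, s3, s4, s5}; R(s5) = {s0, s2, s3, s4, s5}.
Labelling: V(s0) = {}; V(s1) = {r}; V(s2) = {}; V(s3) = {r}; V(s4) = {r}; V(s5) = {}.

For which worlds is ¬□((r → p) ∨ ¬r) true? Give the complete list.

s1, s2, s3, s4, s5

Let φ = ¬□((r → p) ∨ ¬r). Evaluate φ at each world:
  s0 (successors {s0, s2, s5}): φ is false.
  s1 (successors {s1, s2, s5}): φ is true.
  s2 (successors {s0, s1, s2, s4}): φ is true.
  s3 (successors {s2, s3, s5}): φ is true.
  s4 (successors {s0, s1, s2, s3, s4, s5}): φ is true.
  s5 (successors {s0, s2, s3, s4, s5}): φ is true.
For instance, at s3:
  At s3: □((r → p) ∨ ¬r) is false, so ¬□((r → p) ∨ ¬r) is true.
    At s3: □((r → p) ∨ ¬r) requires (r → p) ∨ ¬r at every successor {s2, s3, s5}.
      (r → p) ∨ ¬r fails at s3, so □((r → p) ∨ ¬r) is false at s3.
Satisfying worlds: {s1, s2, s3, s4, s5}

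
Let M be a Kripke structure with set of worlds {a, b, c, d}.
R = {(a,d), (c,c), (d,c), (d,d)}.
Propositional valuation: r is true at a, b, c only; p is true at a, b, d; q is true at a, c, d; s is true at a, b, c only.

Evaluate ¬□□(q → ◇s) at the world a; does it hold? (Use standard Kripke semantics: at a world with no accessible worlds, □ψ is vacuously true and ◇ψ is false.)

At a: □□(q → ◇s) is true, so ¬□□(q → ◇s) is false.
  At a: □□(q → ◇s) requires □(q → ◇s) at every successor {d}.
      At d: □(q → ◇s) requires q → ◇s at every successor {c, d}.
        At c: q → ◇s is true.
        At d: q → ◇s is true.
      So □(q → ◇s) is true at d.
  So □□(q → ◇s) is true at a.

No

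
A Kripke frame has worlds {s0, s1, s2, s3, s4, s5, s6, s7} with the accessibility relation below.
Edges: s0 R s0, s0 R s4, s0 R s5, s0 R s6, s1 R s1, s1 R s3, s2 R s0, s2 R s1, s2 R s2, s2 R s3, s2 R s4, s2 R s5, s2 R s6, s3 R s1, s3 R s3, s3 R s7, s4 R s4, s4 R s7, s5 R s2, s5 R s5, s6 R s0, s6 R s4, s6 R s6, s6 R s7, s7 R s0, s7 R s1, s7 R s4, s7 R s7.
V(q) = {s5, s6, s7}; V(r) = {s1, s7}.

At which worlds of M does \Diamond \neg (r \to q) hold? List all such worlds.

Recall that \Diamond ψ holds at a world iff ψ holds at some accessible world.
Let φ = \Diamond \neg (r \to q). Evaluate φ at each world:
  s0 (successors {s0, s4, s5, s6}): φ is false.
  s1 (successors {s1, s3}): φ is true.
  s2 (successors {s0, s1, s2, s3, s4, s5, s6}): φ is true.
  s3 (successors {s1, s3, s7}): φ is true.
  s4 (successors {s4, s7}): φ is false.
  s5 (successors {s2, s5}): φ is false.
  s6 (successors {s0, s4, s6, s7}): φ is false.
  s7 (successors {s0, s1, s4, s7}): φ is true.
For instance, at s7:
  At s7: \Diamond \neg (r \to q) requires \neg (r \to q) at some successor in {s0, s1, s4, s7}.
    \neg (r \to q) holds at s1, so \Diamond \neg (r \to q) is true at s7.
Satisfying worlds: {s1, s2, s3, s7}

s1, s2, s3, s7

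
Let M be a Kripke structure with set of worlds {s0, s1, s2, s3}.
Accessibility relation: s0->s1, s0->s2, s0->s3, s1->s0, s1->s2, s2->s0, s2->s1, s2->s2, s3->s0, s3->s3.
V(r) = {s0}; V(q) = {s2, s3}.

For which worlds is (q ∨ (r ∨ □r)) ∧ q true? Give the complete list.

s2, s3

Let φ = (q ∨ (r ∨ □r)) ∧ q. Evaluate φ at each world:
  s0 (successors {s1, s2, s3}): φ is false.
  s1 (successors {s0, s2}): φ is false.
  s2 (successors {s0, s1, s2}): φ is true.
  s3 (successors {s0, s3}): φ is true.
For instance, at s0:
  At s0: q ∨ (r ∨ □r) is true, q is false, so (q ∨ (r ∨ □r)) ∧ q is false.
    At s0: q is false, r ∨ □r is true, so q ∨ (r ∨ □r) is true.
      At s0: r is true, □r is false, so r ∨ □r is true.
Satisfying worlds: {s2, s3}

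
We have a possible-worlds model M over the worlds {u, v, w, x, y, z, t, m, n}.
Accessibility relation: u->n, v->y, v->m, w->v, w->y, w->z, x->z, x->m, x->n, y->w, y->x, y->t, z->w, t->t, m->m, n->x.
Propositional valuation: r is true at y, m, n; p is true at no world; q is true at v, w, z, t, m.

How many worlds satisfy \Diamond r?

Let φ = \Diamond r. Evaluate φ at each world:
  u (successors {n}): φ is true.
  v (successors {y, m}): φ is true.
  w (successors {v, y, z}): φ is true.
  x (successors {z, m, n}): φ is true.
  y (successors {w, x, t}): φ is false.
  z (successors {w}): φ is false.
  t (successors {t}): φ is false.
  m (successors {m}): φ is true.
  n (successors {x}): φ is false.
For instance, at y:
  At y: \Diamond r requires r at some successor in {w, x, t}.
    At w: r is false.
    At x: r is false.
    At t: r is false.
  So \Diamond r is false at y.
Satisfying worlds: {u, v, w, x, m}

5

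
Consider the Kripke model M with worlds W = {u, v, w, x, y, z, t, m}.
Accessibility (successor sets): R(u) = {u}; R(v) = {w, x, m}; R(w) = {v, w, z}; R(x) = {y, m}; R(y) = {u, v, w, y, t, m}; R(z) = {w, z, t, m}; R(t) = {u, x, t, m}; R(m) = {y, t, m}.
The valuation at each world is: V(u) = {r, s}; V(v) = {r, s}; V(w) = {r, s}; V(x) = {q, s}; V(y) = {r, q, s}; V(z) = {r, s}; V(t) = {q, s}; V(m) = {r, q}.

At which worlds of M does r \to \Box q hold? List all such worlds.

x, t, m

Let φ = r \to \Box q. Evaluate φ at each world:
  u (successors {u}): φ is false.
  v (successors {w, x, m}): φ is false.
  w (successors {v, w, z}): φ is false.
  x (successors {y, m}): φ is true.
  y (successors {u, v, w, y, t, m}): φ is false.
  z (successors {w, z, t, m}): φ is false.
  t (successors {u, x, t, m}): φ is true.
  m (successors {y, t, m}): φ is true.
For instance, at y:
  At y: r is true, \Box q is false, so r \to \Box q is false.
    At y: \Box q requires q at every successor {u, v, w, y, t, m}.
      q fails at u, so \Box q is false at y.
Satisfying worlds: {x, t, m}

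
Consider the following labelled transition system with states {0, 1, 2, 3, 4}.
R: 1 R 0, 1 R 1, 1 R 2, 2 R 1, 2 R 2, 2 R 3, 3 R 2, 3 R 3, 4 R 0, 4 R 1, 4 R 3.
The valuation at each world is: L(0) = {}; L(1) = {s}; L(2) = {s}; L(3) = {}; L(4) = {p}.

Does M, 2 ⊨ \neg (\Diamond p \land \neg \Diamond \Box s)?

Yes

Recall that \Box ψ holds at a world iff ψ holds at every accessible world, and \Diamond ψ holds iff ψ holds at some accessible world.
At 2: \Diamond p \land \neg \Diamond \Box s is false, so \neg (\Diamond p \land \neg \Diamond \Box s) is true.
  At 2: \Diamond p is false, \neg \Diamond \Box s is true, so \Diamond p \land \neg \Diamond \Box s is false.
    At 2: \Diamond p requires p at some successor in {1, 2, 3}.
      At 1: p is false.
      At 2: p is false.
      At 3: p is false.
    So \Diamond p is false at 2.
    At 2: \Diamond \Box s is false, so \neg \Diamond \Box s is true.
      At 2: \Diamond \Box s requires \Box s at some successor in {1, 2, 3}.
        At 1: \Box s is false.
        At 2: \Box s is false.
        At 3: \Box s is false.
      So \Diamond \Box s is false at 2.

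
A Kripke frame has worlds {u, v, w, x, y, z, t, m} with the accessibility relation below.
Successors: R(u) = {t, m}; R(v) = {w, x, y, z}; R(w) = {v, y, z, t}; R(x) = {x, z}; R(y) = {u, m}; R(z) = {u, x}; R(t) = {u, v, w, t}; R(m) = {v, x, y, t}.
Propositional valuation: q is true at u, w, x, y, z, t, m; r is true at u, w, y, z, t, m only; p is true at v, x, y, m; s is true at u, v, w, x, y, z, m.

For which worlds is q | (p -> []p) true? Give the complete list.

u, w, x, y, z, t, m

Let φ = q | (p -> []p). Evaluate φ at each world:
  u (successors {t, m}): φ is true.
  v (successors {w, x, y, z}): φ is false.
  w (successors {v, y, z, t}): φ is true.
  x (successors {x, z}): φ is true.
  y (successors {u, m}): φ is true.
  z (successors {u, x}): φ is true.
  t (successors {u, v, w, t}): φ is true.
  m (successors {v, x, y, t}): φ is true.
For instance, at u:
  At u: q is true, p -> []p is true, so q | (p -> []p) is true.
    At u: p is false, []p is false, so p -> []p is true.
      At u: []p requires p at every successor {t, m}.
        p fails at t, so []p is false at u.
Satisfying worlds: {u, w, x, y, z, t, m}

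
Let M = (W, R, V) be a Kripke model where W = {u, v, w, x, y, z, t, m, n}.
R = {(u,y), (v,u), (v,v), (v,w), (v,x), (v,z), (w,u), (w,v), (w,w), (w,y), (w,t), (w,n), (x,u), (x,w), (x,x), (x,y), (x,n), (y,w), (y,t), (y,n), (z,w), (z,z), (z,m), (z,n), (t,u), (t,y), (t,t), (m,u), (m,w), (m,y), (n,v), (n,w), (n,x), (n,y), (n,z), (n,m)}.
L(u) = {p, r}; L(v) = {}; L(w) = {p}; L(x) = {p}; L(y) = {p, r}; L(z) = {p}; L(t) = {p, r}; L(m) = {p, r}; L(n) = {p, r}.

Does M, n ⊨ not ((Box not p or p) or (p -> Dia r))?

At n: (Box not p or p) or (p -> Dia r) is true, so not ((Box not p or p) or (p -> Dia r)) is false.
  At n: Box not p or p is true, p -> Dia r is true, so (Box not p or p) or (p -> Dia r) is true.
    At n: Box not p is false, p is true, so Box not p or p is true.
      At n: Box not p requires not p at every successor {v, w, x, y, z, m}.
        not p fails at w, so Box not p is false at n.
    At n: p is true, Dia r is true, so p -> Dia r is true.
      At n: Dia r requires r at some successor in {v, w, x, y, z, m}.
        r holds at y, so Dia r is true at n.

No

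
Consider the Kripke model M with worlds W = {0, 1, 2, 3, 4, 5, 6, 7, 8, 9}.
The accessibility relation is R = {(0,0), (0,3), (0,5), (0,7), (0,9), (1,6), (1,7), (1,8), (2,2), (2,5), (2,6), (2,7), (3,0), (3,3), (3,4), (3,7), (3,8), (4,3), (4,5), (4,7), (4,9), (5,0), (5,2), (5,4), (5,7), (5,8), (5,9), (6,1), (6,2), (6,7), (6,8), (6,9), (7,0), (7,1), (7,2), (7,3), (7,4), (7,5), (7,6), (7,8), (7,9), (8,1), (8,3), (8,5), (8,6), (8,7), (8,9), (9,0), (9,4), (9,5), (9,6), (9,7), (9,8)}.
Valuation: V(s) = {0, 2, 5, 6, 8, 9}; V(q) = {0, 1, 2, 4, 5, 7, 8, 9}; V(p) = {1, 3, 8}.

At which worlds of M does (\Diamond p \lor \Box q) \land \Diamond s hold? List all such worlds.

Let φ = (\Diamond p \lor \Box q) \land \Diamond s. Evaluate φ at each world:
  0 (successors {0, 3, 5, 7, 9}): φ is true.
  1 (successors {6, 7, 8}): φ is true.
  2 (successors {2, 5, 6, 7}): φ is false.
  3 (successors {0, 3, 4, 7, 8}): φ is true.
  4 (successors {3, 5, 7, 9}): φ is true.
  5 (successors {0, 2, 4, 7, 8, 9}): φ is true.
  6 (successors {1, 2, 7, 8, 9}): φ is true.
  7 (successors {0, 1, 2, 3, 4, 5, 6, 8, 9}): φ is true.
  8 (successors {1, 3, 5, 6, 7, 9}): φ is true.
  9 (successors {0, 4, 5, 6, 7, 8}): φ is true.
For instance, at 4:
  At 4: \Diamond p \lor \Box q is true, \Diamond s is true, so (\Diamond p \lor \Box q) \land \Diamond s is true.
    At 4: \Diamond p is true, \Box q is false, so \Diamond p \lor \Box q is true.
      At 4: \Diamond p requires p at some successor in {3, 5, 7, 9}.
        p holds at 3, so \Diamond p is true at 4.
      At 4: \Box q requires q at every successor {3, 5, 7, 9}.
        q fails at 3, so \Box q is false at 4.
    At 4: \Diamond s requires s at some successor in {3, 5, 7, 9}.
      s holds at 5, so \Diamond s is true at 4.
Satisfying worlds: {0, 1, 3, 4, 5, 6, 7, 8, 9}

0, 1, 3, 4, 5, 6, 7, 8, 9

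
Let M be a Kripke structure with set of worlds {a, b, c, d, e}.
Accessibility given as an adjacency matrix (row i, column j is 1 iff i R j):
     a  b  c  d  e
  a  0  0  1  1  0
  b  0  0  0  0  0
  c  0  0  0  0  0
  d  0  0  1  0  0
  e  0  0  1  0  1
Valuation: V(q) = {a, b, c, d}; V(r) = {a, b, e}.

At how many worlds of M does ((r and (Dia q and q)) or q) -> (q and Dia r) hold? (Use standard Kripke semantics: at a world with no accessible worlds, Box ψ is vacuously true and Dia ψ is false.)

Let φ = ((r and (Dia q and q)) or q) -> (q and Dia r). Evaluate φ at each world:
  a (successors {c, d}): φ is false.
  b (successors ∅): φ is false.
  c (successors ∅): φ is false.
  d (successors {c}): φ is false.
  e (successors {c, e}): φ is true.
For instance, at a:
  At a: (r and (Dia q and q)) or q is true, q and Dia r is false, so ((r and (Dia q and q)) or q) -> (q and Dia r) is false.
    At a: r and (Dia q and q) is true, q is true, so (r and (Dia q and q)) or q is true.
      At a: r is true, Dia q and q is true, so r and (Dia q and q) is true.
    At a: q is true, Dia r is false, so q and Dia r is false.
      At a: Dia r requires r at some successor in {c, d}.
        At c: r is false.
        At d: r is false.
      So Dia r is false at a.
Satisfying worlds: {e}

1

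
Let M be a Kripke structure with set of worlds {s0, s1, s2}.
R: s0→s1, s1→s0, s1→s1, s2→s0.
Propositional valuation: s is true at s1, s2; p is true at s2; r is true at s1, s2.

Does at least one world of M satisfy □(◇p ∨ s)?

Let φ = □(◇p ∨ s). Evaluate φ at each world:
  s0 (successors {s1}): φ is true.
  s1 (successors {s0, s1}): φ is false.
  s2 (successors {s0}): φ is false.
Detail at s0 (witness):
  At s0: □(◇p ∨ s) requires ◇p ∨ s at every successor {s1}.
      At s1: ◇p is false, s is true, so ◇p ∨ s is true.
  So □(◇p ∨ s) is true at s0.

Yes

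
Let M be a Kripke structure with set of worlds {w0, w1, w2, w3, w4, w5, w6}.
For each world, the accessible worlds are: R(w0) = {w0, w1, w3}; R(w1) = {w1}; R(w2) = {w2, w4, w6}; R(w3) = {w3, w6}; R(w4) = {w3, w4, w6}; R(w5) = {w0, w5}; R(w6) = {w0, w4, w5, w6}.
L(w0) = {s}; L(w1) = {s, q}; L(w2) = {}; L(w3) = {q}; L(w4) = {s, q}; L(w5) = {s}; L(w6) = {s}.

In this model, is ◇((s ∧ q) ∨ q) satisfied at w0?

At w0: ◇((s ∧ q) ∨ q) requires (s ∧ q) ∨ q at some successor in {w0, w1, w3}.
  (s ∧ q) ∨ q holds at w1, so ◇((s ∧ q) ∨ q) is true at w0.

Yes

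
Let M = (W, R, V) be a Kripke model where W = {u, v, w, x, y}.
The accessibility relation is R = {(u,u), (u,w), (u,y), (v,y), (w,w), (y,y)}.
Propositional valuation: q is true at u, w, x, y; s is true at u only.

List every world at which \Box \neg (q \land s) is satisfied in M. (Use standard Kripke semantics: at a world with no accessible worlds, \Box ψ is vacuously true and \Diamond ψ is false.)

v, w, x, y

Let φ = \Box \neg (q \land s). Evaluate φ at each world:
  u (successors {u, w, y}): φ is false.
  v (successors {y}): φ is true.
  w (successors {w}): φ is true.
  x (successors ∅): φ is true.
  y (successors {y}): φ is true.
For instance, at u:
  At u: \Box \neg (q \land s) requires \neg (q \land s) at every successor {u, w, y}.
    \neg (q \land s) fails at u, so \Box \neg (q \land s) is false at u.
Satisfying worlds: {v, w, x, y}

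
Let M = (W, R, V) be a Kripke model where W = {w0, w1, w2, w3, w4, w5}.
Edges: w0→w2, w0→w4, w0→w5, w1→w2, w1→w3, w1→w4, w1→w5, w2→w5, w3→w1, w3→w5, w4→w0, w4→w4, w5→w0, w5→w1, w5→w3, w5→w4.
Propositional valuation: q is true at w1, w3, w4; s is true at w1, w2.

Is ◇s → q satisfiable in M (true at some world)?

Let φ = ◇s → q. Evaluate φ at each world:
  w0 (successors {w2, w4, w5}): φ is false.
  w1 (successors {w2, w3, w4, w5}): φ is true.
  w2 (successors {w5}): φ is true.
  w3 (successors {w1, w5}): φ is true.
  w4 (successors {w0, w4}): φ is true.
  w5 (successors {w0, w1, w3, w4}): φ is false.
Detail at w1 (witness):
  At w1: ◇s is true, q is true, so ◇s → q is true.
    At w1: ◇s requires s at some successor in {w2, w3, w4, w5}.
      s holds at w2, so ◇s is true at w1.

Yes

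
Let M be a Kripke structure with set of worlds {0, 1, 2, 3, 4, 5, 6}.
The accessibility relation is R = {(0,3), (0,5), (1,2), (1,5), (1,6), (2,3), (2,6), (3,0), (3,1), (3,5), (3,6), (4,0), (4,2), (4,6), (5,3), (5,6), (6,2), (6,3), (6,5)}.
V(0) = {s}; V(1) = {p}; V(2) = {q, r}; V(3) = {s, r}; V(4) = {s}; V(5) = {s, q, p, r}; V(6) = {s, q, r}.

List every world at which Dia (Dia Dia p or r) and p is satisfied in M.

1, 5

Let φ = Dia (Dia Dia p or r) and p. Evaluate φ at each world:
  0 (successors {3, 5}): φ is false.
  1 (successors {2, 5, 6}): φ is true.
  2 (successors {3, 6}): φ is false.
  3 (successors {0, 1, 5, 6}): φ is false.
  4 (successors {0, 2, 6}): φ is false.
  5 (successors {3, 6}): φ is true.
  6 (successors {2, 3, 5}): φ is false.
For instance, at 6:
  At 6: Dia (Dia Dia p or r) is true, p is false, so Dia (Dia Dia p or r) and p is false.
    At 6: Dia (Dia Dia p or r) requires Dia Dia p or r at some successor in {2, 3, 5}.
      Dia Dia p or r holds at 2, so Dia (Dia Dia p or r) is true at 6.
Satisfying worlds: {1, 5}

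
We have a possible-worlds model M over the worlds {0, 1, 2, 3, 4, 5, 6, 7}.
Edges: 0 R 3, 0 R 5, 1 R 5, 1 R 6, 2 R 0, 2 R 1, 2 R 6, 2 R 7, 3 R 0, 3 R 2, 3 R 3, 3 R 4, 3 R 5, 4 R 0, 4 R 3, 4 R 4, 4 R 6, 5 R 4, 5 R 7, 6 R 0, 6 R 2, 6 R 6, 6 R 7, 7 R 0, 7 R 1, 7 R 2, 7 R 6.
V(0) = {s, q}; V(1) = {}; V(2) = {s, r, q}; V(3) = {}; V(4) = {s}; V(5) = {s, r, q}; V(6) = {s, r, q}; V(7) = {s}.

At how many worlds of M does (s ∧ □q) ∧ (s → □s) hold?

0

Recall that □ψ holds at a world iff ψ holds at every accessible world, and ◇ψ holds iff ψ holds at some accessible world.
Let φ = (s ∧ □q) ∧ (s → □s). Evaluate φ at each world:
  0 (successors {3, 5}): φ is false.
  1 (successors {5, 6}): φ is false.
  2 (successors {0, 1, 6, 7}): φ is false.
  3 (successors {0, 2, 3, 4, 5}): φ is false.
  4 (successors {0, 3, 4, 6}): φ is false.
  5 (successors {4, 7}): φ is false.
  6 (successors {0, 2, 6, 7}): φ is false.
  7 (successors {0, 1, 2, 6}): φ is false.
For instance, at 6:
  At 6: s ∧ □q is false, s → □s is true, so (s ∧ □q) ∧ (s → □s) is false.
    At 6: s is true, □q is false, so s ∧ □q is false.
      At 6: □q requires q at every successor {0, 2, 6, 7}.
        q fails at 7, so □q is false at 6.
    At 6: s is true, □s is true, so s → □s is true.
      At 6: □s requires s at every successor {0, 2, 6, 7}.
        At 0: s is true.
        At 2: s is true.
        At 6: s is true.
        At 7: s is true.
      So □s is true at 6.
Satisfying worlds: none.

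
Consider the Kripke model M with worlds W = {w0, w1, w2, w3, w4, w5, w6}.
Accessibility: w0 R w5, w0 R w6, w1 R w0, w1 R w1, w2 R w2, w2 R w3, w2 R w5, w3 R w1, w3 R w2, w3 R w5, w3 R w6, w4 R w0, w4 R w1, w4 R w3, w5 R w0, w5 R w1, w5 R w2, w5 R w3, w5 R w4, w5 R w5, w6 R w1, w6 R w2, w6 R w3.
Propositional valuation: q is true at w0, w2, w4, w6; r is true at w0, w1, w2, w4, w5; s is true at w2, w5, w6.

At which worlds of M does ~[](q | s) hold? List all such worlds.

Let φ = ~[](q | s). Evaluate φ at each world:
  w0 (successors {w5, w6}): φ is false.
  w1 (successors {w0, w1}): φ is true.
  w2 (successors {w2, w3, w5}): φ is true.
  w3 (successors {w1, w2, w5, w6}): φ is true.
  w4 (successors {w0, w1, w3}): φ is true.
  w5 (successors {w0, w1, w2, w3, w4, w5}): φ is true.
  w6 (successors {w1, w2, w3}): φ is true.
For instance, at w0:
  At w0: [](q | s) is true, so ~[](q | s) is false.
    At w0: [](q | s) requires q | s at every successor {w5, w6}.
      At w5: q | s is true.
      At w6: q | s is true.
    So [](q | s) is true at w0.
Satisfying worlds: {w1, w2, w3, w4, w5, w6}

w1, w2, w3, w4, w5, w6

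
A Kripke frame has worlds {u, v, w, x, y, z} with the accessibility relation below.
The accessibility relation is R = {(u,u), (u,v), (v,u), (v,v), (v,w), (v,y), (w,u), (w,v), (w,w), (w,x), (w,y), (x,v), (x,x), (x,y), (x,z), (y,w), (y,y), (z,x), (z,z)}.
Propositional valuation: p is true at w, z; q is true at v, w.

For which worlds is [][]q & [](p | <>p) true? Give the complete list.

Recall that []ψ holds at a world iff ψ holds at every accessible world, and <>ψ holds iff ψ holds at some accessible world.
Let φ = [][]q & [](p | <>p). Evaluate φ at each world:
  u (successors {u, v}): φ is false.
  v (successors {u, v, w, y}): φ is false.
  w (successors {u, v, w, x, y}): φ is false.
  x (successors {v, x, y, z}): φ is false.
  y (successors {w, y}): φ is false.
  z (successors {x, z}): φ is false.
For instance, at v:
  At v: [][]q is false, [](p | <>p) is false, so [][]q & [](p | <>p) is false.
    At v: [][]q requires []q at every successor {u, v, w, y}.
      []q fails at u, so [][]q is false at v.
    At v: [](p | <>p) requires p | <>p at every successor {u, v, w, y}.
      p | <>p fails at u, so [](p | <>p) is false at v.
Satisfying worlds: none.

none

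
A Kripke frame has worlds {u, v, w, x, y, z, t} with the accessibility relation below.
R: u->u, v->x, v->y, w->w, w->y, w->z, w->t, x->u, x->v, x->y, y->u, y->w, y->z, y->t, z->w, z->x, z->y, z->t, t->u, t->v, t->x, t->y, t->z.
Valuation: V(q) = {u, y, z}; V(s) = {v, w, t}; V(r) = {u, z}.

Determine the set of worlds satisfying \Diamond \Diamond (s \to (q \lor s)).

u, v, w, x, y, z, t

Let φ = \Diamond \Diamond (s \to (q \lor s)). Evaluate φ at each world:
  u (successors {u}): φ is true.
  v (successors {x, y}): φ is true.
  w (successors {w, y, z, t}): φ is true.
  x (successors {u, v, y}): φ is true.
  y (successors {u, w, z, t}): φ is true.
  z (successors {w, x, y, t}): φ is true.
  t (successors {u, v, x, y, z}): φ is true.
For instance, at x:
  At x: \Diamond \Diamond (s \to (q \lor s)) requires \Diamond (s \to (q \lor s)) at some successor in {u, v, y}.
    \Diamond (s \to (q \lor s)) holds at u, so \Diamond \Diamond (s \to (q \lor s)) is true at x.
      At u: \Diamond (s \to (q \lor s)) requires s \to (q \lor s) at some successor in {u}.
        s \to (q \lor s) holds at u, so \Diamond (s \to (q \lor s)) is true at u.
Satisfying worlds: {u, v, w, x, y, z, t}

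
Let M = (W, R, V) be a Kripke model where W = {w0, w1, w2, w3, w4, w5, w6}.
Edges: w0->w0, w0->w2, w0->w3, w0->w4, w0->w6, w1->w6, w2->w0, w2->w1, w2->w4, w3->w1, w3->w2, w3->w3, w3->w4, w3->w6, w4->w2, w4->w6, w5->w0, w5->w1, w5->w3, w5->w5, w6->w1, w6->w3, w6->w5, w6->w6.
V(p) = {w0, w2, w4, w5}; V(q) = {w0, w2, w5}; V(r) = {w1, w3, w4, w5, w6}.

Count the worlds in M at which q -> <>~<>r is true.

4

Let φ = q -> <>~<>r. Evaluate φ at each world:
  w0 (successors {w0, w2, w3, w4, w6}): φ is false.
  w1 (successors {w6}): φ is true.
  w2 (successors {w0, w1, w4}): φ is false.
  w3 (successors {w1, w2, w3, w4, w6}): φ is true.
  w4 (successors {w2, w6}): φ is true.
  w5 (successors {w0, w1, w3, w5}): φ is false.
  w6 (successors {w1, w3, w5, w6}): φ is true.
For instance, at w2:
  At w2: q is true, <>~<>r is false, so q -> <>~<>r is false.
    At w2: <>~<>r requires ~<>r at some successor in {w0, w1, w4}.
      At w0: ~<>r is false.
      At w1: ~<>r is false.
      At w4: ~<>r is false.
    So <>~<>r is false at w2.
Satisfying worlds: {w1, w3, w4, w6}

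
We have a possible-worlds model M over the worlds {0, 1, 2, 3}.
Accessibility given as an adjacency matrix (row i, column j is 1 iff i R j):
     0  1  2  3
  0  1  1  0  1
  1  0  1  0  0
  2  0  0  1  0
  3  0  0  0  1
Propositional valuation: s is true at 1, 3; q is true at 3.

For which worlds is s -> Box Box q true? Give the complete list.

Let φ = s -> Box Box q. Evaluate φ at each world:
  0 (successors {0, 1, 3}): φ is true.
  1 (successors {1}): φ is false.
  2 (successors {2}): φ is true.
  3 (successors {3}): φ is true.
For instance, at 2:
  At 2: s is false, Box Box q is false, so s -> Box Box q is true.
    At 2: Box Box q requires Box q at every successor {2}.
      Box q fails at 2, so Box Box q is false at 2.
Satisfying worlds: {0, 2, 3}

0, 2, 3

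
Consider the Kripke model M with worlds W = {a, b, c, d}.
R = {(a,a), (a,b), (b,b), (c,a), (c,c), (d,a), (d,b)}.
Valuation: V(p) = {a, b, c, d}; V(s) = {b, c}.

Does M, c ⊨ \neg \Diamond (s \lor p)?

At c: \Diamond (s \lor p) is true, so \neg \Diamond (s \lor p) is false.
  At c: \Diamond (s \lor p) requires s \lor p at some successor in {a, c}.
    s \lor p holds at a, so \Diamond (s \lor p) is true at c.

No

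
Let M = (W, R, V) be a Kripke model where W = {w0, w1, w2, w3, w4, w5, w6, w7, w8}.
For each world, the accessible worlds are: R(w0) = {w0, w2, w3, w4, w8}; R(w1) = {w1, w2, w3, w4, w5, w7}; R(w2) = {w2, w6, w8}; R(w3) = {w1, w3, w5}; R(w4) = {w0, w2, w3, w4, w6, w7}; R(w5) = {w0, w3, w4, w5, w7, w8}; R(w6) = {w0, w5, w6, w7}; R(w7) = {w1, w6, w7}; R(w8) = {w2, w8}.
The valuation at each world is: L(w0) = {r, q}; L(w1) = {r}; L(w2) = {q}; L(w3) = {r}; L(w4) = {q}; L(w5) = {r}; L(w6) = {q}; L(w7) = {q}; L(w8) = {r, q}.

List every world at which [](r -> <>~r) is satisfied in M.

w2, w6, w7, w8

Let φ = [](r -> <>~r). Evaluate φ at each world:
  w0 (successors {w0, w2, w3, w4, w8}): φ is false.
  w1 (successors {w1, w2, w3, w4, w5, w7}): φ is false.
  w2 (successors {w2, w6, w8}): φ is true.
  w3 (successors {w1, w3, w5}): φ is false.
  w4 (successors {w0, w2, w3, w4, w6, w7}): φ is false.
  w5 (successors {w0, w3, w4, w5, w7, w8}): φ is false.
  w6 (successors {w0, w5, w6, w7}): φ is true.
  w7 (successors {w1, w6, w7}): φ is true.
  w8 (successors {w2, w8}): φ is true.
For instance, at w1:
  At w1: [](r -> <>~r) requires r -> <>~r at every successor {w1, w2, w3, w4, w5, w7}.
    r -> <>~r fails at w3, so [](r -> <>~r) is false at w1.
      At w3: r is true, <>~r is false, so r -> <>~r is false.
Satisfying worlds: {w2, w6, w7, w8}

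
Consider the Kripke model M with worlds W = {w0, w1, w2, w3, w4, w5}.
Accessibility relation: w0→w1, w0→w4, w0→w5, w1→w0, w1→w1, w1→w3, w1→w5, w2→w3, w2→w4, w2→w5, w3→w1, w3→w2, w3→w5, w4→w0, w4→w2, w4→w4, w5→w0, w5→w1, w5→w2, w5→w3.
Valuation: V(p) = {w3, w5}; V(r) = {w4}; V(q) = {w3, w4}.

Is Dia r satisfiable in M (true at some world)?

Let φ = Dia r. Evaluate φ at each world:
  w0 (successors {w1, w4, w5}): φ is true.
  w1 (successors {w0, w1, w3, w5}): φ is false.
  w2 (successors {w3, w4, w5}): φ is true.
  w3 (successors {w1, w2, w5}): φ is false.
  w4 (successors {w0, w2, w4}): φ is true.
  w5 (successors {w0, w1, w2, w3}): φ is false.
Detail at w0 (witness):
  At w0: Dia r requires r at some successor in {w1, w4, w5}.
    r holds at w4, so Dia r is true at w0.

Yes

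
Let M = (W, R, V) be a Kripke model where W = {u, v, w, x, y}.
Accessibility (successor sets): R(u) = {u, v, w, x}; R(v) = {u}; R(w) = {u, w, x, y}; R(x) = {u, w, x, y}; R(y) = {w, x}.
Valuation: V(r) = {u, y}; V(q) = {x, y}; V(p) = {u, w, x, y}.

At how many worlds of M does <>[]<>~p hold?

Let φ = <>[]<>~p. Evaluate φ at each world:
  u (successors {u, v, w, x}): φ is true.
  v (successors {u}): φ is false.
  w (successors {u, w, x, y}): φ is false.
  x (successors {u, w, x, y}): φ is false.
  y (successors {w, x}): φ is false.
For instance, at y:
  At y: <>[]<>~p requires []<>~p at some successor in {w, x}.
    At w: []<>~p is false.
    At x: []<>~p is false.
  So <>[]<>~p is false at y.
Satisfying worlds: {u}

1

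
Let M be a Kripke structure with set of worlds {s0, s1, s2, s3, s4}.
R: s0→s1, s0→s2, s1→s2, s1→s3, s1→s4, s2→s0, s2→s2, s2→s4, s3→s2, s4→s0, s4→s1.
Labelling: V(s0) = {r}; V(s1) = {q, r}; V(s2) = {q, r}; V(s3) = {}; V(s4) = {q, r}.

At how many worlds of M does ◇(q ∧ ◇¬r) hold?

2

Let φ = ◇(q ∧ ◇¬r). Evaluate φ at each world:
  s0 (successors {s1, s2}): φ is true.
  s1 (successors {s2, s3, s4}): φ is false.
  s2 (successors {s0, s2, s4}): φ is false.
  s3 (successors {s2}): φ is false.
  s4 (successors {s0, s1}): φ is true.
For instance, at s0:
  At s0: ◇(q ∧ ◇¬r) requires q ∧ ◇¬r at some successor in {s1, s2}.
    q ∧ ◇¬r holds at s1, so ◇(q ∧ ◇¬r) is true at s0.
      At s1: q is true, ◇¬r is true, so q ∧ ◇¬r is true.
Satisfying worlds: {s0, s4}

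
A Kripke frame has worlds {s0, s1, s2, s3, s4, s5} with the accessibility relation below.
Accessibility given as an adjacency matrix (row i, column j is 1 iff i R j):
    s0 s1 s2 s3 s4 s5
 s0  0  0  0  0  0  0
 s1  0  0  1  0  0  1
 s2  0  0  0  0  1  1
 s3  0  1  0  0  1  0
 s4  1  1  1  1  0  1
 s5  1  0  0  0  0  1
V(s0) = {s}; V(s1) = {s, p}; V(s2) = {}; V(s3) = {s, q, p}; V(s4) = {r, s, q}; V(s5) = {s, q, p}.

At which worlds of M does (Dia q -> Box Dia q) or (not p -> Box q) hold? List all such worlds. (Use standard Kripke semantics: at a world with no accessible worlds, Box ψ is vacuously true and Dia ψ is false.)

Let φ = (Dia q -> Box Dia q) or (not p -> Box q). Evaluate φ at each world:
  s0 (successors ∅): φ is true.
  s1 (successors {s2, s5}): φ is true.
  s2 (successors {s4, s5}): φ is true.
  s3 (successors {s1, s4}): φ is true.
  s4 (successors {s0, s1, s2, s3, s5}): φ is false.
  s5 (successors {s0, s5}): φ is true.
For instance, at s1:
  At s1: Dia q -> Box Dia q is true, not p -> Box q is true, so (Dia q -> Box Dia q) or (not p -> Box q) is true.
    At s1: Dia q is true, Box Dia q is true, so Dia q -> Box Dia q is true.
      At s1: Dia q requires q at some successor in {s2, s5}.
        q holds at s5, so Dia q is true at s1.
      At s1: Box Dia q requires Dia q at every successor {s2, s5}.
        At s2: Dia q is true.
        At s5: Dia q is true.
      So Box Dia q is true at s1.
    At s1: not p is false, Box q is false, so not p -> Box q is true.
      At s1: Box q requires q at every successor {s2, s5}.
        q fails at s2, so Box q is false at s1.
Satisfying worlds: {s0, s1, s2, s3, s5}

s0, s1, s2, s3, s5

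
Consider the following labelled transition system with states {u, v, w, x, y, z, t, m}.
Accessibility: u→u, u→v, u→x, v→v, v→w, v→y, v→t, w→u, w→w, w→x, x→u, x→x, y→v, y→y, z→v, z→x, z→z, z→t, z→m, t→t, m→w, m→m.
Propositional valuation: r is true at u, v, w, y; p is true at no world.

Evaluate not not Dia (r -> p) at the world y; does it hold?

No

Recall that Dia ψ holds at a world iff ψ holds at some accessible world.
At y: not Dia (r -> p) is true, so not not Dia (r -> p) is false.
  At y: Dia (r -> p) is false, so not Dia (r -> p) is true.
    At y: Dia (r -> p) requires r -> p at some successor in {v, y}.
      At v: r -> p is false.
      At y: r -> p is false.
    So Dia (r -> p) is false at y.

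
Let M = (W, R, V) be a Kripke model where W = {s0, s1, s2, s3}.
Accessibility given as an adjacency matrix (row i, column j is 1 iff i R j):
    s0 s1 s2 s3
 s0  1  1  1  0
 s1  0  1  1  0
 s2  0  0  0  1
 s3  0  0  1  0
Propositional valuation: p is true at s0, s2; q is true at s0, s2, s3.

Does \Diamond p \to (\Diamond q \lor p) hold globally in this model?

Yes

Let φ = \Diamond p \to (\Diamond q \lor p). Evaluate φ at each world:
  s0 (successors {s0, s1, s2}): φ is true.
  s1 (successors {s1, s2}): φ is true.
  s2 (successors {s3}): φ is true.
  s3 (successors {s2}): φ is true.
For instance, at s0:
  At s0: \Diamond p is true, \Diamond q \lor p is true, so \Diamond p \to (\Diamond q \lor p) is true.
    At s0: \Diamond p requires p at some successor in {s0, s1, s2}.
      p holds at s0, so \Diamond p is true at s0.
    At s0: \Diamond q is true, p is true, so \Diamond q \lor p is true.
      At s0: \Diamond q requires q at some successor in {s0, s1, s2}.
        q holds at s0, so \Diamond q is true at s0.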